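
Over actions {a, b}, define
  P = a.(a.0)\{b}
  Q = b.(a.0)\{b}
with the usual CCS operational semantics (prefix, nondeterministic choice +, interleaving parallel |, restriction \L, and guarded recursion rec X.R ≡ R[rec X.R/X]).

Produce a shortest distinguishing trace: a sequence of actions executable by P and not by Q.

a

P's transition system — 3 states:
  p0 = a.(a.0)\{b} has moves -a-> p1
  p1 = (a.0)\{b} has moves -a-> p2
  p2 = 0\{b} has moves ·
Q's transition system — 3 states:
  q0 = b.(a.0)\{b} has moves -b-> q1
  q1 = (a.0)\{b} has moves -a-> q2
  q2 = 0\{b} has moves ·
Run σ = ⟨a⟩ on P: start {p0}
  step 1 (a): {p1}
  P completes σ.
Run σ = ⟨a⟩ on Q: start {q0}
  step 1 (a): ∅  — Q cannot continue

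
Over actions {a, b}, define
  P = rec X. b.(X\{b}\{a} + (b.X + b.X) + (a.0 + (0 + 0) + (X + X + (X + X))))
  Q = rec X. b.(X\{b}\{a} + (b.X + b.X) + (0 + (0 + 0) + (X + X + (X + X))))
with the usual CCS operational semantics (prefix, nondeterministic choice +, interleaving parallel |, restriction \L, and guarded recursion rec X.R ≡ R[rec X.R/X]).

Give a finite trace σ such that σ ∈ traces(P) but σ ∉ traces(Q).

ba

LTS(P): 3 reachable states
  u0 = rec X. b.(X\{b}\{a} + (b.X + b.X) + (a.0 + (0 + 0) + (X + X + (X + X)))) | -b-> u1
  u1 = (rec X. b.(X\{b}\{a} + (b.X + b.X) + (a.0 + (0 + 0) + (X + X + (X + X)))))\{b}\{a} + (b.(rec X. b.(X\{b}\{a} + (b.X + b.X) + (a.0 + (0 + 0) + (X + X + (X + X))))) + b.(rec X. b.(X\{b}\{a} + (b.X + b.X) + (a.0 + (0 + 0) + (X + X + (X + X)))))) + (a.0 + (0 + 0) + ((rec X. b.(X\{b}\{a} + (b.X + b.X) + (a.0 + (0 + 0) + (X + X + (X + X))))) + (rec X. b.(X\{b}\{a} + (b.X + b.X) + (a.0 + (0 + 0) + (X + X + (X + X))))) + ((rec X. b.(X\{b}\{a} + (b.X + b.X) + (a.0 + (0 + 0) + (X + X + (X + X))))) + (rec X. b.(X\{b}\{a} + (b.X + b.X) + (a.0 + (0 + 0) + (X + X + (X + X)))))))) | -a-> u2, -b-> u0, -b-> u1
  u2 = 0 | (no moves)
LTS(Q): 2 reachable states
  v0 = rec X. b.(X\{b}\{a} + (b.X + b.X) + (0 + (0 + 0) + (X + X + (X + X)))) | -b-> v1
  v1 = (rec X. b.(X\{b}\{a} + (b.X + b.X) + (0 + (0 + 0) + (X + X + (X + X)))))\{b}\{a} + (b.(rec X. b.(X\{b}\{a} + (b.X + b.X) + (0 + (0 + 0) + (X + X + (X + X))))) + b.(rec X. b.(X\{b}\{a} + (b.X + b.X) + (0 + (0 + 0) + (X + X + (X + X)))))) + (0 + (0 + 0) + ((rec X. b.(X\{b}\{a} + (b.X + b.X) + (0 + (0 + 0) + (X + X + (X + X))))) + (rec X. b.(X\{b}\{a} + (b.X + b.X) + (0 + (0 + 0) + (X + X + (X + X))))) + ((rec X. b.(X\{b}\{a} + (b.X + b.X) + (0 + (0 + 0) + (X + X + (X + X))))) + (rec X. b.(X\{b}\{a} + (b.X + b.X) + (0 + (0 + 0) + (X + X + (X + X)))))))) | -b-> v0, -b-> v1
Trace ⟨ba⟩ through P, begin at {u0}:
  step 1 (b): {u1}
  step 2 (a): {u2}
  — P admits the full trace.
Trace ⟨ba⟩ through Q, begin at {v0}:
  step 1 (b): {v1}
  step 2 (a): no successor for Q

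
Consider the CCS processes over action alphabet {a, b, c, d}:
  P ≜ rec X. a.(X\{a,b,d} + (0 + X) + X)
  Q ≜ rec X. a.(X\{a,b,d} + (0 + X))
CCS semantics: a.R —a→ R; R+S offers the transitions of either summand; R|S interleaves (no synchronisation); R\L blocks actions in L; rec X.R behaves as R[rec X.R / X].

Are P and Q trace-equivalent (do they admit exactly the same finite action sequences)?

trace-equivalent

LTS(P): 2 reachable states
  s0 = rec X. a.(X\{a,b,d} + (0 + X) + X) ⊢ -a-> s1
  s1 = (rec X. a.(X\{a,b,d} + (0 + X) + X))\{a,b,d} + (0 + (rec X. a.(X\{a,b,d} + (0 + X) + X))) + (rec X. a.(X\{a,b,d} + (0 + X) + X)) ⊢ -a-> s1
LTS(Q): 2 reachable states
  t0 = rec X. a.(X\{a,b,d} + (0 + X)) ⊢ -a-> t1
  t1 = (rec X. a.(X\{a,b,d} + (0 + X)))\{a,b,d} + (0 + (rec X. a.(X\{a,b,d} + (0 + X)))) ⊢ -a-> t1
Coarsest stable partition (strong bisimilarity classes):
  B0 = {s0, s1, t0, t1}
s0 ∈ B0, t0 ∈ B0 → same block
Bisimilar ⇒ trace-equivalent.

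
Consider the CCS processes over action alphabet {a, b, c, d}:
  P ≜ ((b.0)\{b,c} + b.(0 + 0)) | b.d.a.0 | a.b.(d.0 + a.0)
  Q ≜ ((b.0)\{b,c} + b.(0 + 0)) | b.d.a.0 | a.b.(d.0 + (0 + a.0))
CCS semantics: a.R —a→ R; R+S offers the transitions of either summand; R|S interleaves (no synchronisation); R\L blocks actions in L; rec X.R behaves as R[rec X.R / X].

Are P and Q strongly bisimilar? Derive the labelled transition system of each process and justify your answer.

P's transition system — 32 states:
  u0 = ((b.0)\{b,c} + b.(0 + 0)) | b.d.a.0 | a.b.(d.0 + a.0) :: -a-> u1, -b-> u2, -b-> u3
  u1 = ((b.0)\{b,c} + b.(0 + 0)) | b.d.a.0 | b.(d.0 + a.0) :: -b-> u4, -b-> u5, -b-> u6
  u2 = ((b.0)\{b,c} + b.(0 + 0)) | d.a.0 | a.b.(d.0 + a.0) :: -a-> u5, -b-> u7, -d-> u8
  u3 = (0 + 0) | b.d.a.0 | a.b.(d.0 + a.0) :: -a-> u6, -b-> u7
  u4 = ((b.0)\{b,c} + b.(0 + 0)) | b.d.a.0 | (d.0 + a.0) :: -a-> u9, -b-> u10, -b-> u11, -d-> u9
  u5 = ((b.0)\{b,c} + b.(0 + 0)) | d.a.0 | b.(d.0 + a.0) :: -b-> u10, -b-> u12, -d-> u13
  u6 = (0 + 0) | b.d.a.0 | b.(d.0 + a.0) :: -b-> u11, -b-> u12
  u7 = (0 + 0) | d.a.0 | a.b.(d.0 + a.0) :: -a-> u12, -d-> u14
  u8 = ((b.0)\{b,c} + b.(0 + 0)) | a.0 | a.b.(d.0 + a.0) :: -a-> u13, -a-> u15, -b-> u14
  u9 = ((b.0)\{b,c} + b.(0 + 0)) | b.d.a.0 | 0 :: -b-> u16, -b-> u17
  u10 = ((b.0)\{b,c} + b.(0 + 0)) | d.a.0 | (d.0 + a.0) :: -a-> u16, -b-> u18, -d-> u16, -d-> u19
  u11 = (0 + 0) | b.d.a.0 | (d.0 + a.0) :: -a-> u17, -b-> u18, -d-> u17
  u12 = (0 + 0) | d.a.0 | b.(d.0 + a.0) :: -b-> u18, -d-> u20
  u13 = ((b.0)\{b,c} + b.(0 + 0)) | a.0 | b.(d.0 + a.0) :: -a-> u21, -b-> u19, -b-> u20
  u14 = (0 + 0) | a.0 | a.b.(d.0 + a.0) :: -a-> u20, -a-> u22
  u15 = ((b.0)\{b,c} + b.(0 + 0)) | 0 | a.b.(d.0 + a.0) :: -a-> u21, -b-> u22
  u16 = ((b.0)\{b,c} + b.(0 + 0)) | d.a.0 | 0 :: -b-> u23, -d-> u24
  u17 = (0 + 0) | b.d.a.0 | 0 :: -b-> u23
  u18 = (0 + 0) | d.a.0 | (d.0 + a.0) :: -a-> u23, -d-> u23, -d-> u25
  u19 = ((b.0)\{b,c} + b.(0 + 0)) | a.0 | (d.0 + a.0) :: -a-> u24, -a-> u26, -b-> u25, -d-> u24
  u20 = (0 + 0) | a.0 | b.(d.0 + a.0) :: -a-> u27, -b-> u25
  u21 = ((b.0)\{b,c} + b.(0 + 0)) | 0 | b.(d.0 + a.0) :: -b-> u26, -b-> u27
  u22 = (0 + 0) | 0 | a.b.(d.0 + a.0) :: -a-> u27
  u23 = (0 + 0) | d.a.0 | 0 :: -d-> u28
  u24 = ((b.0)\{b,c} + b.(0 + 0)) | a.0 | 0 :: -a-> u29, -b-> u28
  u25 = (0 + 0) | a.0 | (d.0 + a.0) :: -a-> u28, -a-> u30, -d-> u28
  u26 = ((b.0)\{b,c} + b.(0 + 0)) | 0 | (d.0 + a.0) :: -a-> u29, -b-> u30, -d-> u29
  u27 = (0 + 0) | 0 | b.(d.0 + a.0) :: -b-> u30
  u28 = (0 + 0) | a.0 | 0 :: -a-> u31
  u29 = ((b.0)\{b,c} + b.(0 + 0)) | 0 | 0 :: -b-> u31
  u30 = (0 + 0) | 0 | (d.0 + a.0) :: -a-> u31, -d-> u31
  u31 = (0 + 0) | 0 | 0 :: deadlocked
Q's transition system — 32 states:
  v0 = ((b.0)\{b,c} + b.(0 + 0)) | b.d.a.0 | a.b.(d.0 + (0 + a.0)) :: -a-> v1, -b-> v2, -b-> v3
  v1 = ((b.0)\{b,c} + b.(0 + 0)) | b.d.a.0 | b.(d.0 + (0 + a.0)) :: -b-> v4, -b-> v5, -b-> v6
  v2 = ((b.0)\{b,c} + b.(0 + 0)) | d.a.0 | a.b.(d.0 + (0 + a.0)) :: -a-> v5, -b-> v7, -d-> v8
  v3 = (0 + 0) | b.d.a.0 | a.b.(d.0 + (0 + a.0)) :: -a-> v6, -b-> v7
  v4 = ((b.0)\{b,c} + b.(0 + 0)) | b.d.a.0 | (d.0 + (0 + a.0)) :: -a-> v9, -b-> v10, -b-> v11, -d-> v9
  v5 = ((b.0)\{b,c} + b.(0 + 0)) | d.a.0 | b.(d.0 + (0 + a.0)) :: -b-> v10, -b-> v12, -d-> v13
  v6 = (0 + 0) | b.d.a.0 | b.(d.0 + (0 + a.0)) :: -b-> v11, -b-> v12
  v7 = (0 + 0) | d.a.0 | a.b.(d.0 + (0 + a.0)) :: -a-> v12, -d-> v14
  v8 = ((b.0)\{b,c} + b.(0 + 0)) | a.0 | a.b.(d.0 + (0 + a.0)) :: -a-> v13, -a-> v15, -b-> v14
  v9 = ((b.0)\{b,c} + b.(0 + 0)) | b.d.a.0 | 0 :: -b-> v16, -b-> v17
  v10 = ((b.0)\{b,c} + b.(0 + 0)) | d.a.0 | (d.0 + (0 + a.0)) :: -a-> v16, -b-> v18, -d-> v16, -d-> v19
  v11 = (0 + 0) | b.d.a.0 | (d.0 + (0 + a.0)) :: -a-> v17, -b-> v18, -d-> v17
  v12 = (0 + 0) | d.a.0 | b.(d.0 + (0 + a.0)) :: -b-> v18, -d-> v20
  v13 = ((b.0)\{b,c} + b.(0 + 0)) | a.0 | b.(d.0 + (0 + a.0)) :: -a-> v21, -b-> v19, -b-> v20
  v14 = (0 + 0) | a.0 | a.b.(d.0 + (0 + a.0)) :: -a-> v20, -a-> v22
  v15 = ((b.0)\{b,c} + b.(0 + 0)) | 0 | a.b.(d.0 + (0 + a.0)) :: -a-> v21, -b-> v22
  v16 = ((b.0)\{b,c} + b.(0 + 0)) | d.a.0 | 0 :: -b-> v23, -d-> v24
  v17 = (0 + 0) | b.d.a.0 | 0 :: -b-> v23
  v18 = (0 + 0) | d.a.0 | (d.0 + (0 + a.0)) :: -a-> v23, -d-> v23, -d-> v25
  v19 = ((b.0)\{b,c} + b.(0 + 0)) | a.0 | (d.0 + (0 + a.0)) :: -a-> v24, -a-> v26, -b-> v25, -d-> v24
  v20 = (0 + 0) | a.0 | b.(d.0 + (0 + a.0)) :: -a-> v27, -b-> v25
  v21 = ((b.0)\{b,c} + b.(0 + 0)) | 0 | b.(d.0 + (0 + a.0)) :: -b-> v26, -b-> v27
  v22 = (0 + 0) | 0 | a.b.(d.0 + (0 + a.0)) :: -a-> v27
  v23 = (0 + 0) | d.a.0 | 0 :: -d-> v28
  v24 = ((b.0)\{b,c} + b.(0 + 0)) | a.0 | 0 :: -a-> v29, -b-> v28
  v25 = (0 + 0) | a.0 | (d.0 + (0 + a.0)) :: -a-> v28, -a-> v30, -d-> v28
  v26 = ((b.0)\{b,c} + b.(0 + 0)) | 0 | (d.0 + (0 + a.0)) :: -a-> v29, -b-> v30, -d-> v29
  v27 = (0 + 0) | 0 | b.(d.0 + (0 + a.0)) :: -b-> v30
  v28 = (0 + 0) | a.0 | 0 :: -a-> v31
  v29 = ((b.0)\{b,c} + b.(0 + 0)) | 0 | 0 :: -b-> v31
  v30 = (0 + 0) | 0 | (d.0 + (0 + a.0)) :: -a-> v31, -d-> v31
  v31 = (0 + 0) | 0 | 0 :: deadlocked
Coarsest stable partition (strong bisimilarity classes):
  B0 = {u0, v0}
  B1 = {u3, v3}
  B2 = {u7, v7}
  B3 = {u12, v12}
  B4 = {u20, v20}
  B5 = {u25, v25}
  B6 = {u28, v28}
  B7 = {u31, v31}
  B8 = {u30, v30}
  B9 = {u27, v27}
  B10 = {u18, v18}
  B11 = {u23, v23}
  B12 = {u14, v14}
  B13 = {u22, v22}
  B14 = {u6, v6}
  B15 = {u11, v11}
  B16 = {u17, v17}
  B17 = {u1, v1}
  B18 = {u5, v5}
  B19 = {u13, v13}
  B20 = {u19, v19}
  B21 = {u24, v24}
  B22 = {u29, v29}
  B23 = {u26, v26}
  B24 = {u21, v21}
  B25 = {u10, v10}
  B26 = {u16, v16}
  B27 = {u4, v4}
  B28 = {u9, v9}
  B29 = {u2, v2}
  B30 = {u8, v8}
  B31 = {u15, v15}
u0 ∈ B0, v0 ∈ B0 → same block

YES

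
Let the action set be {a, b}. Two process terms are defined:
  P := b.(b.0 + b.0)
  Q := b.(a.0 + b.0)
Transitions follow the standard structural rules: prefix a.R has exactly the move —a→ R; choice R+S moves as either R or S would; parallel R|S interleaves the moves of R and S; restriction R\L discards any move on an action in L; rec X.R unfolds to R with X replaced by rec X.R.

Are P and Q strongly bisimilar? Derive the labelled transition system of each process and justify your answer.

Reachable graph of P (3 states):
  p0 = b.(b.0 + b.0) | ··b··> p1
  p1 = b.0 + b.0 | ··b··> p2
  p2 = 0 | ∅
Reachable graph of Q (3 states):
  q0 = b.(a.0 + b.0) | ··b··> q1
  q1 = a.0 + b.0 | ··a··> q2, ··b··> q2
  q2 = 0 | ∅
Bisimilarity quotient blocks:
  B0 = {p0}
  B1 = {p1}
  B2 = {p2, q2}
  B3 = {q0}
  B4 = {q1}
p0 ∈ B0, q0 ∈ B3 → different blocks

NO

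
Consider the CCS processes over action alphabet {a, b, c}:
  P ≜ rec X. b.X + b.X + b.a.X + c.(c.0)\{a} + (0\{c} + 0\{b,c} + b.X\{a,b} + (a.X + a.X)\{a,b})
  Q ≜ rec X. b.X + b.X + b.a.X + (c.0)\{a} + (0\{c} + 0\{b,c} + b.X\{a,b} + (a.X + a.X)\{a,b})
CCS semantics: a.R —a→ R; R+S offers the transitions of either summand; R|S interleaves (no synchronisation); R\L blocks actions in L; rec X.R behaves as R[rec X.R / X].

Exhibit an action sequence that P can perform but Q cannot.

cc

LTS(P): 7 reachable states
  s0 = rec X. b.X + b.X + b.a.X + c.(c.0)\{a} + (0\{c} + 0\{b,c} + b.X\{a,b} + (a.X + a.X)\{a,b}) | -b-> s0, -b-> s1, -b-> s2, -c-> s3
  s1 = (rec X. b.X + b.X + b.a.X + c.(c.0)\{a} + (0\{c} + 0\{b,c} + b.X\{a,b} + (a.X + a.X)\{a,b}))\{a,b} | -c-> s4
  s2 = a.(rec X. b.X + b.X + b.a.X + c.(c.0)\{a} + (0\{c} + 0\{b,c} + b.X\{a,b} + (a.X + a.X)\{a,b})) | -a-> s0
  s3 = (c.0)\{a} | -c-> s5
  s4 = (c.0)\{a}\{a,b} | -c-> s6
  s5 = 0\{a} | stopped
  s6 = 0\{a}\{a,b} | stopped
LTS(Q): 5 reachable states
  t0 = rec X. b.X + b.X + b.a.X + (c.0)\{a} + (0\{c} + 0\{b,c} + b.X\{a,b} + (a.X + a.X)\{a,b}) | -b-> t0, -b-> t1, -b-> t2, -c-> t3
  t1 = (rec X. b.X + b.X + b.a.X + (c.0)\{a} + (0\{c} + 0\{b,c} + b.X\{a,b} + (a.X + a.X)\{a,b}))\{a,b} | -c-> t4
  t2 = a.(rec X. b.X + b.X + b.a.X + (c.0)\{a} + (0\{c} + 0\{b,c} + b.X\{a,b} + (a.X + a.X)\{a,b})) | -a-> t0
  t3 = 0\{a} | stopped
  t4 = 0\{a}\{a,b} | stopped
Trace ⟨cc⟩ through P, begin at {s0}:
  step 1 (c): {s3}
  step 2 (c): {s5}
  — P admits the full trace.
Trace ⟨cc⟩ through Q, begin at {t0}:
  step 1 (c): {t3}
  step 2 (c): ∅ (Q stuck)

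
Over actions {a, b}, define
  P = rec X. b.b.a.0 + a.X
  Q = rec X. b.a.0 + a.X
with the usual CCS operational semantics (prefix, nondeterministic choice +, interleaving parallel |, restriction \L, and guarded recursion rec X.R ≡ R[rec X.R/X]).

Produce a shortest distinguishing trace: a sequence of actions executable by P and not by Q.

bb

Reachable graph of P (4 states):
  m0 = rec X. b.b.a.0 + a.X | =a=> m0, =b=> m1
  m1 = b.a.0 | =b=> m2
  m2 = a.0 | =a=> m3
  m3 = 0 | ·
Reachable graph of Q (3 states):
  n0 = rec X. b.a.0 + a.X | =a=> n0, =b=> n1
  n1 = a.0 | =a=> n2
  n2 = 0 | ·
Trace ⟨bb⟩ through P, begin at {m0}:
  [1] b ⇒ {m1}
  [2] b ⇒ {m2}
  ✓ P
Trace ⟨bb⟩ through Q, begin at {n0}:
  [1] b ⇒ {n1}
  [2] b ⇒ ∅  — Q cannot continue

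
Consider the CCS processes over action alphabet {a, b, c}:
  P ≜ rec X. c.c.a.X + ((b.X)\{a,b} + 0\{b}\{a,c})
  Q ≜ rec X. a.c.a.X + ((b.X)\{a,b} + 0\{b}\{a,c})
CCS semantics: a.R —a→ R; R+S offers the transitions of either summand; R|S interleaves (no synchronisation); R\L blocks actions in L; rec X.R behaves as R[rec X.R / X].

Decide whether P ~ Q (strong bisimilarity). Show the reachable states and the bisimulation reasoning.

NO

Reachable graph of P (3 states):
  p0 = rec X. c.c.a.X + ((b.X)\{a,b} + 0\{b}\{a,c}) ⊢ --c--▸ p1
  p1 = c.a.(rec X. c.c.a.X + ((b.X)\{a,b} + 0\{b}\{a,c})) ⊢ --c--▸ p2
  p2 = a.(rec X. c.c.a.X + ((b.X)\{a,b} + 0\{b}\{a,c})) ⊢ --a--▸ p0
Reachable graph of Q (3 states):
  q0 = rec X. a.c.a.X + ((b.X)\{a,b} + 0\{b}\{a,c}) ⊢ --a--▸ q1
  q1 = c.a.(rec X. a.c.a.X + ((b.X)\{a,b} + 0\{b}\{a,c})) ⊢ --c--▸ q2
  q2 = a.(rec X. a.c.a.X + ((b.X)\{a,b} + 0\{b}\{a,c})) ⊢ --a--▸ q0
Bisimilarity quotient blocks:
  B0 = {p0}
  B1 = {p1}
  B2 = {p2}
  B3 = {q0}
  B4 = {q1}
  B5 = {q2}
p0 ∈ B0, q0 ∈ B3 → different blocks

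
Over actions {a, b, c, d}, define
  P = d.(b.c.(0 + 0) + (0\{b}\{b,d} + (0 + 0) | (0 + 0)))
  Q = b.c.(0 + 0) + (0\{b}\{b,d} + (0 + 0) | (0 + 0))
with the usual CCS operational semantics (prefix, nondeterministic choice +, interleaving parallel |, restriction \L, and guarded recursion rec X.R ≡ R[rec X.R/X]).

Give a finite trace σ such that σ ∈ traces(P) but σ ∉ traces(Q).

d

P's transition system — 4 states:
  s0 = d.(b.c.(0 + 0) + (0\{b}\{b,d} + (0 + 0) | (0 + 0))) → ··d··> s1
  s1 = b.c.(0 + 0) + (0\{b}\{b,d} + (0 + 0) | (0 + 0)) → ··b··> s2
  s2 = c.(0 + 0) → ··c··> s3
  s3 = 0 + 0 → deadlocked
Q's transition system — 3 states:
  t0 = b.c.(0 + 0) + (0\{b}\{b,d} + (0 + 0) | (0 + 0)) → ··b··> t1
  t1 = c.(0 + 0) → ··c··> t2
  t2 = 0 + 0 → deadlocked
Trace ⟨d⟩ through P, begin at {s0}:
  [1] d ⇒ {s1}
  P completes σ.
Trace ⟨d⟩ through Q, begin at {t0}:
  [1] d ⇒ ∅ (Q stuck)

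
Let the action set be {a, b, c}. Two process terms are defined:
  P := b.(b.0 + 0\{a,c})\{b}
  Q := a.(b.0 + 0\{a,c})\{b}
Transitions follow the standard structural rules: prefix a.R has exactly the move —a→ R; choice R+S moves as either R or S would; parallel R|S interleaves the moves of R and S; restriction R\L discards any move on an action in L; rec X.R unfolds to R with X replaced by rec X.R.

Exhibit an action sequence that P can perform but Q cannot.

P's transition system — 2 states:
  s0 = b.(b.0 + 0\{a,c})\{b} has moves -b-> s1
  s1 = (b.0 + 0\{a,c})\{b} has moves (no moves)
Q's transition system — 2 states:
  t0 = a.(b.0 + 0\{a,c})\{b} has moves -a-> t1
  t1 = (b.0 + 0\{a,c})\{b} has moves (no moves)
Run σ = ⟨b⟩ on P: start {s0}
  after b @ step 1: {s1}
  ✓ P
Run σ = ⟨b⟩ on Q: start {t0}
  after b @ step 1: ∅  — Q cannot continue

b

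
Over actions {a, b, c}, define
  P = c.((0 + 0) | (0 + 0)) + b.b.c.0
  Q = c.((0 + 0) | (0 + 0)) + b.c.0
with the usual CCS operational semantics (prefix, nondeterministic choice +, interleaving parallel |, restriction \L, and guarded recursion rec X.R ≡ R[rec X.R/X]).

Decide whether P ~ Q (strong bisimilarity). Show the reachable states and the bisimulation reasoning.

P ≁ Q

P's transition system — 5 states:
  m0 = c.((0 + 0) | (0 + 0)) + b.b.c.0 :: —b→ m1, —c→ m2
  m1 = b.c.0 :: —b→ m3
  m2 = (0 + 0) | (0 + 0) :: deadlocked
  m3 = c.0 :: —c→ m4
  m4 = 0 :: deadlocked
Q's transition system — 4 states:
  n0 = c.((0 + 0) | (0 + 0)) + b.c.0 :: —b→ n1, —c→ n2
  n1 = c.0 :: —c→ n3
  n2 = (0 + 0) | (0 + 0) :: deadlocked
  n3 = 0 :: deadlocked
Partition-refinement fixed point:
  B0 = {m0}
  B1 = {m2, m4, n2, n3}
  B2 = {m1}
  B3 = {m3, n1}
  B4 = {n0}
m0 ∈ B0, n0 ∈ B4 → different blocks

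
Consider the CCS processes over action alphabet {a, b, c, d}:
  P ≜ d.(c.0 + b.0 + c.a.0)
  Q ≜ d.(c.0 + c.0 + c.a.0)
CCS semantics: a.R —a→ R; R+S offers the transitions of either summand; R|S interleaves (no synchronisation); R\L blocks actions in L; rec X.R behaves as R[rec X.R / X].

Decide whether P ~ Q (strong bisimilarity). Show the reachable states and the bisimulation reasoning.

NO

Reachable graph of P (4 states):
  s0 = d.(c.0 + b.0 + c.a.0) → -d-> s1
  s1 = c.0 + b.0 + c.a.0 → -b-> s2, -c-> s2, -c-> s3
  s2 = 0 → ∅
  s3 = a.0 → -a-> s2
Reachable graph of Q (4 states):
  t0 = d.(c.0 + c.0 + c.a.0) → -d-> t1
  t1 = c.0 + c.0 + c.a.0 → -c-> t2, -c-> t3
  t2 = 0 → ∅
  t3 = a.0 → -a-> t2
Partition-refinement fixed point:
  B0 = {s0}
  B1 = {s1}
  B2 = {s3, t3}
  B3 = {s2, t2}
  B4 = {t0}
  B5 = {t1}
s0 ∈ B0, t0 ∈ B4 → different blocks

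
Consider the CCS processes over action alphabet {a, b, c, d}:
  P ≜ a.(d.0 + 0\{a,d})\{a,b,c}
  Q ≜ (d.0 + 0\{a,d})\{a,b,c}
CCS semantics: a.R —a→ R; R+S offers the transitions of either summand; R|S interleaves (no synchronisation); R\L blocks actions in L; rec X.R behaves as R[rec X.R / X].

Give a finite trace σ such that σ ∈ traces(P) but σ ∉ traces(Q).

Reachable graph of P (3 states):
  u0 = a.(d.0 + 0\{a,d})\{a,b,c} ⊢ ··a··> u1
  u1 = (d.0 + 0\{a,d})\{a,b,c} ⊢ ··d··> u2
  u2 = 0\{a,b,c} ⊢ deadlocked
Reachable graph of Q (2 states):
  v0 = (d.0 + 0\{a,d})\{a,b,c} ⊢ ··d··> v1
  v1 = 0\{a,b,c} ⊢ deadlocked
Executing a from P (initial set {u0}):
  [1] a ⇒ {u1}
  — P admits the full trace.
Executing a from Q (initial set {v0}):
  [1] a ⇒ no successor for Q

a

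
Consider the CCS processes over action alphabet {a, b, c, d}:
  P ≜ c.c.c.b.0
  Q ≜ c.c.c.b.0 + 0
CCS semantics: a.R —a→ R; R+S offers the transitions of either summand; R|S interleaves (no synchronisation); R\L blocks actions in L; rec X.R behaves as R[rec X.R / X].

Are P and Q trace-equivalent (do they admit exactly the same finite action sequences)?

P's transition system — 5 states:
  s0 = c.c.c.b.0 has moves ··c··> s1
  s1 = c.c.b.0 has moves ··c··> s2
  s2 = c.b.0 has moves ··c··> s3
  s3 = b.0 has moves ··b··> s4
  s4 = 0 has moves deadlocked
Q's transition system — 5 states:
  t0 = c.c.c.b.0 + 0 has moves ··c··> t1
  t1 = c.c.b.0 has moves ··c··> t2
  t2 = c.b.0 has moves ··c··> t3
  t3 = b.0 has moves ··b··> t4
  t4 = 0 has moves deadlocked
Partition-refinement fixed point:
  B0 = {s0, t0}
  B1 = {s1, t1}
  B2 = {s2, t2}
  B3 = {s3, t3}
  B4 = {s4, t4}
s0 ∈ B0, t0 ∈ B0 → same block
Bisimilar ⇒ trace-equivalent.

traces(P) = traces(Q)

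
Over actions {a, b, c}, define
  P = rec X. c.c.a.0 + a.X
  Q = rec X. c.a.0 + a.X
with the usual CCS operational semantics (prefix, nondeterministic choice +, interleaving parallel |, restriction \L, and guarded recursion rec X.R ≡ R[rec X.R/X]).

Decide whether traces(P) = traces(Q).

LTS(P): 4 reachable states
  p0 = rec X. c.c.a.0 + a.X ⊢ —a→ p0, —c→ p1
  p1 = c.a.0 ⊢ —c→ p2
  p2 = a.0 ⊢ —a→ p3
  p3 = 0 ⊢ deadlocked
LTS(Q): 3 reachable states
  q0 = rec X. c.a.0 + a.X ⊢ —a→ q0, —c→ q1
  q1 = a.0 ⊢ —a→ q2
  q2 = 0 ⊢ deadlocked
Executing cc from P (initial set {p0}):
  [1] c ⇒ {p1}
  [2] c ⇒ {p2}
  P completes σ.
Executing cc from Q (initial set {q0}):
  [1] c ⇒ {q1}
  [2] c ⇒ no successor for Q

traces(P) ≠ traces(Q) — witness ⟨cc⟩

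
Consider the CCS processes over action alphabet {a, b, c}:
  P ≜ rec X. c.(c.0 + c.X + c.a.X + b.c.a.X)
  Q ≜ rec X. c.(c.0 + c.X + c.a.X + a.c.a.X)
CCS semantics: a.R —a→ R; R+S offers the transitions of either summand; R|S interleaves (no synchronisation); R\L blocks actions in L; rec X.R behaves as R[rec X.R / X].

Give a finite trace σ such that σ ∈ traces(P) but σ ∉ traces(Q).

LTS(P): 5 reachable states
  m0 = rec X. c.(c.0 + c.X + c.a.X + b.c.a.X) ⊢ =c=> m1
  m1 = c.0 + c.(rec X. c.(c.0 + c.X + c.a.X + b.c.a.X)) + c.a.(rec X. c.(c.0 + c.X + c.a.X + b.c.a.X)) + b.c.a.(rec X. c.(c.0 + c.X + c.a.X + b.c.a.X)) ⊢ =b=> m2, =c=> m0, =c=> m3, =c=> m4
  m2 = c.a.(rec X. c.(c.0 + c.X + c.a.X + b.c.a.X)) ⊢ =c=> m4
  m3 = 0 ⊢ (no moves)
  m4 = a.(rec X. c.(c.0 + c.X + c.a.X + b.c.a.X)) ⊢ =a=> m0
LTS(Q): 5 reachable states
  n0 = rec X. c.(c.0 + c.X + c.a.X + a.c.a.X) ⊢ =c=> n1
  n1 = c.0 + c.(rec X. c.(c.0 + c.X + c.a.X + a.c.a.X)) + c.a.(rec X. c.(c.0 + c.X + c.a.X + a.c.a.X)) + a.c.a.(rec X. c.(c.0 + c.X + c.a.X + a.c.a.X)) ⊢ =a=> n2, =c=> n0, =c=> n3, =c=> n4
  n2 = c.a.(rec X. c.(c.0 + c.X + c.a.X + a.c.a.X)) ⊢ =c=> n4
  n3 = 0 ⊢ (no moves)
  n4 = a.(rec X. c.(c.0 + c.X + c.a.X + a.c.a.X)) ⊢ =a=> n0
Run σ = ⟨cb⟩ on P: start {m0}
  step 1 (c): {m1}
  step 2 (b): {m2}
  P completes σ.
Run σ = ⟨cb⟩ on Q: start {n0}
  step 1 (c): {n1}
  step 2 (b): ∅  — Q cannot continue

cb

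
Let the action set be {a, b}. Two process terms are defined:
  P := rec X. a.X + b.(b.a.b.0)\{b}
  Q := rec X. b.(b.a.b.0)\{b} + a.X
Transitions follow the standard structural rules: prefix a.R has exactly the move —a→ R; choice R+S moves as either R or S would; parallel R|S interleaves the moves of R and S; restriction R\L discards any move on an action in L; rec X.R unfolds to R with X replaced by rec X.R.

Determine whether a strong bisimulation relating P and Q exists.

Reachable graph of P (2 states):
  s0 = rec X. a.X + b.(b.a.b.0)\{b} → —a→ s0, —b→ s1
  s1 = (b.a.b.0)\{b} → ·
Reachable graph of Q (2 states):
  t0 = rec X. b.(b.a.b.0)\{b} + a.X → —a→ t0, —b→ t1
  t1 = (b.a.b.0)\{b} → ·
Partition-refinement fixed point:
  B0 = {s0, t0}
  B1 = {s1, t1}
s0 ∈ B0, t0 ∈ B0 → same block

bisimilar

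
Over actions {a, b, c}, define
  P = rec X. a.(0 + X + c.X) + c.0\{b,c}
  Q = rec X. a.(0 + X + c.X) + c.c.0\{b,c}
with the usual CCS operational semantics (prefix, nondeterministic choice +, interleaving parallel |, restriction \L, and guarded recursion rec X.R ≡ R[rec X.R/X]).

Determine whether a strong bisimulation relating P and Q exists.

P ≁ Q

Reachable graph of P (3 states):
  p0 = rec X. a.(0 + X + c.X) + c.0\{b,c} → =a=> p1, =c=> p2
  p1 = 0 + (rec X. a.(0 + X + c.X) + c.0\{b,c}) + c.(rec X. a.(0 + X + c.X) + c.0\{b,c}) → =a=> p1, =c=> p0, =c=> p2
  p2 = 0\{b,c} → ∅
Reachable graph of Q (4 states):
  q0 = rec X. a.(0 + X + c.X) + c.c.0\{b,c} → =a=> q1, =c=> q2
  q1 = 0 + (rec X. a.(0 + X + c.X) + c.c.0\{b,c}) + c.(rec X. a.(0 + X + c.X) + c.c.0\{b,c}) → =a=> q1, =c=> q0, =c=> q2
  q2 = c.0\{b,c} → =c=> q3
  q3 = 0\{b,c} → ∅
Bisimilarity quotient blocks:
  B0 = {p0}
  B1 = {p1}
  B2 = {p2, q3}
  B3 = {q0}
  B4 = {q2}
  B5 = {q1}
p0 ∈ B0, q0 ∈ B3 → different blocks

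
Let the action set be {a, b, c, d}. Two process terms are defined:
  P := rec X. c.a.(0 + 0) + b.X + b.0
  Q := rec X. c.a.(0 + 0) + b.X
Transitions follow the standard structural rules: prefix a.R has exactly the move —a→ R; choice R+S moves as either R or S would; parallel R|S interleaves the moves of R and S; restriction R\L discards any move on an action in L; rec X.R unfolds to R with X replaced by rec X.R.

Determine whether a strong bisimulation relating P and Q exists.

LTS(P): 4 reachable states
  p0 = rec X. c.a.(0 + 0) + b.X + b.0 ⊢ =b=> p0, =b=> p1, =c=> p2
  p1 = 0 ⊢ (no moves)
  p2 = a.(0 + 0) ⊢ =a=> p3
  p3 = 0 + 0 ⊢ (no moves)
LTS(Q): 3 reachable states
  q0 = rec X. c.a.(0 + 0) + b.X ⊢ =b=> q0, =c=> q1
  q1 = a.(0 + 0) ⊢ =a=> q2
  q2 = 0 + 0 ⊢ (no moves)
Coarsest stable partition (strong bisimilarity classes):
  B0 = {p0}
  B1 = {p2, q1}
  B2 = {p1, p3, q2}
  B3 = {q0}
p0 ∈ B0, q0 ∈ B3 → different blocks

P ≁ Q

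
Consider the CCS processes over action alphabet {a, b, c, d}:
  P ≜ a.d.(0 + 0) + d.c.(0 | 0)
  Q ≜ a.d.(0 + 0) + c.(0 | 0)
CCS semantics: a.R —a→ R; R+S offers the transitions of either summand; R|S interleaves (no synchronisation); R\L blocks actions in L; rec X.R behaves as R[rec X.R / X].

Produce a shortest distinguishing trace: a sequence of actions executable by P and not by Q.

LTS(P): 5 reachable states
  s0 = a.d.(0 + 0) + d.c.(0 | 0) :: =a=> s1, =d=> s2
  s1 = d.(0 + 0) :: =d=> s3
  s2 = c.(0 | 0) :: =c=> s4
  s3 = 0 + 0 :: ·
  s4 = 0 | 0 :: ·
LTS(Q): 4 reachable states
  t0 = a.d.(0 + 0) + c.(0 | 0) :: =a=> t1, =c=> t2
  t1 = d.(0 + 0) :: =d=> t3
  t2 = 0 | 0 :: ·
  t3 = 0 + 0 :: ·
Executing d from P (initial set {s0}):
  [1] d ⇒ {s2}
  P completes σ.
Executing d from Q (initial set {t0}):
  [1] d ⇒ ∅ (Q stuck)

d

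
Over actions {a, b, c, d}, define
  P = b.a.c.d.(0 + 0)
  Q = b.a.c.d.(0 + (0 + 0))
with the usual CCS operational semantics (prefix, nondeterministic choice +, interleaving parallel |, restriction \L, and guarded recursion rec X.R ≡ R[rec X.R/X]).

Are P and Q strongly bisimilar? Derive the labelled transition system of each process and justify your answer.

P's transition system — 5 states:
  u0 = b.a.c.d.(0 + 0) :: --b--▸ u1
  u1 = a.c.d.(0 + 0) :: --a--▸ u2
  u2 = c.d.(0 + 0) :: --c--▸ u3
  u3 = d.(0 + 0) :: --d--▸ u4
  u4 = 0 + 0 :: stopped
Q's transition system — 5 states:
  v0 = b.a.c.d.(0 + (0 + 0)) :: --b--▸ v1
  v1 = a.c.d.(0 + (0 + 0)) :: --a--▸ v2
  v2 = c.d.(0 + (0 + 0)) :: --c--▸ v3
  v3 = d.(0 + (0 + 0)) :: --d--▸ v4
  v4 = 0 + (0 + 0) :: stopped
Partition-refinement fixed point:
  B0 = {u0, v0}
  B1 = {u1, v1}
  B2 = {u2, v2}
  B3 = {u3, v3}
  B4 = {u4, v4}
u0 ∈ B0, v0 ∈ B0 → same block

P ~ Q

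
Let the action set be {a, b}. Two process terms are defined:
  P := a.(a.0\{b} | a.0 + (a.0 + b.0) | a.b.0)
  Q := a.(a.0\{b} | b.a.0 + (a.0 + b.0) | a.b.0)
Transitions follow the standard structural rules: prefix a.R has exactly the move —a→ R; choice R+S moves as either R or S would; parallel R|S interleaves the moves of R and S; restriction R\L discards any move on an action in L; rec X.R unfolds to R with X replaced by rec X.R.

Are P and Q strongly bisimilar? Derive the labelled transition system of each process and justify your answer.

not bisimilar

LTS(P): 10 reachable states
  p0 = a.(a.0\{b} | a.0 + (a.0 + b.0) | a.b.0) | ··a··> p1
  p1 = a.0\{b} | a.0 + (a.0 + b.0) | a.b.0 | ··a··> p2, ··a··> p3, ··a··> p4, ··a··> p5, ··b··> p3
  p2 = (a.0 + b.0) | b.0 | ··a··> p6, ··b··> p6, ··b··> p7
  p3 = 0 | a.b.0 | ··a··> p6
  p4 = 0\{b} | a.0 | ··a··> p8
  p5 = a.0\{b} | 0 | ··a··> p8
  p6 = 0 | b.0 | ··b··> p9
  p7 = (a.0 + b.0) | 0 | ··a··> p9, ··b··> p9
  p8 = 0\{b} | 0 | stopped
  p9 = 0 | 0 | stopped
LTS(Q): 12 reachable states
  q0 = a.(a.0\{b} | b.a.0 + (a.0 + b.0) | a.b.0) | ··a··> q1
  q1 = a.0\{b} | b.a.0 + (a.0 + b.0) | a.b.0 | ··a··> q2, ··a··> q3, ··a··> q4, ··b··> q3, ··b··> q5
  q2 = (a.0 + b.0) | b.0 | ··a··> q6, ··b··> q6, ··b··> q7
  q3 = 0 | a.b.0 | ··a··> q6
  q4 = 0\{b} | b.a.0 | ··b··> q8
  q5 = a.0\{b} | a.0 | ··a··> q8, ··a··> q9
  q6 = 0 | b.0 | ··b··> q10
  q7 = (a.0 + b.0) | 0 | ··a··> q10, ··b··> q10
  q8 = 0\{b} | a.0 | ··a··> q11
  q9 = a.0\{b} | 0 | ··a··> q11
  q10 = 0 | 0 | stopped
  q11 = 0\{b} | 0 | stopped
Coarsest stable partition (strong bisimilarity classes):
  B0 = {p0}
  B1 = {p1}
  B2 = {p4, p5, q8, q9}
  B3 = {p8, p9, q10, q11}
  B4 = {p3, q3}
  B5 = {p6, q6}
  B6 = {p2, q2}
  B7 = {p7, q7}
  B8 = {q0}
  B9 = {q1}
  B10 = {q4}
  B11 = {q5}
p0 ∈ B0, q0 ∈ B8 → different blocks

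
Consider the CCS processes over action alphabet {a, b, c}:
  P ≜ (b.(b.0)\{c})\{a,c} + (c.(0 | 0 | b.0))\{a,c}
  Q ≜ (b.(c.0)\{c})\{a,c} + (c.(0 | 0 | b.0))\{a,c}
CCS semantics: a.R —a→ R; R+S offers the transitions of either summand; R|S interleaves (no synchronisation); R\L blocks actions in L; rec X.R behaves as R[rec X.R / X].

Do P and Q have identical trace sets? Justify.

P's transition system — 3 states:
  m0 = (b.(b.0)\{c})\{a,c} + (c.(0 | 0 | b.0))\{a,c} | --b--▸ m1
  m1 = (b.0)\{c}\{a,c} | --b--▸ m2
  m2 = 0\{c}\{a,c} | stopped
Q's transition system — 2 states:
  n0 = (b.(c.0)\{c})\{a,c} + (c.(0 | 0 | b.0))\{a,c} | --b--▸ n1
  n1 = (c.0)\{c}\{a,c} | stopped
Trace ⟨bb⟩ through P, begin at {m0}:
  step 1 (b): {m1}
  step 2 (b): {m2}
  ✓ P
Trace ⟨bb⟩ through Q, begin at {n0}:
  step 1 (b): {n1}
  step 2 (b): no successor for Q

NO — witness ⟨bb⟩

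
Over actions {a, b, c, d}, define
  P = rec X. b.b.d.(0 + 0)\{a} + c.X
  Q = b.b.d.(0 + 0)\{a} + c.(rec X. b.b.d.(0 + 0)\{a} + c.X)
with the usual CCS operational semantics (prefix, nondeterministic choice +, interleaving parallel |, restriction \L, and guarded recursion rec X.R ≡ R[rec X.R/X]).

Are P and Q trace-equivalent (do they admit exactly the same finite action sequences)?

YES

P's transition system — 4 states:
  p0 = rec X. b.b.d.(0 + 0)\{a} + c.X | —b→ p1, —c→ p0
  p1 = b.d.(0 + 0)\{a} | —b→ p2
  p2 = d.(0 + 0)\{a} | —d→ p3
  p3 = (0 + 0)\{a} | deadlocked
Q's transition system — 5 states:
  q0 = b.b.d.(0 + 0)\{a} + c.(rec X. b.b.d.(0 + 0)\{a} + c.X) | —b→ q1, —c→ q2
  q1 = b.d.(0 + 0)\{a} | —b→ q3
  q2 = rec X. b.b.d.(0 + 0)\{a} + c.X | —b→ q1, —c→ q2
  q3 = d.(0 + 0)\{a} | —d→ q4
  q4 = (0 + 0)\{a} | deadlocked
Partition-refinement fixed point:
  B0 = {p0, q0, q2}
  B1 = {p1, q1}
  B2 = {p2, q3}
  B3 = {p3, q4}
p0 ∈ B0, q0 ∈ B0 → same block
Bisimilar ⇒ trace-equivalent.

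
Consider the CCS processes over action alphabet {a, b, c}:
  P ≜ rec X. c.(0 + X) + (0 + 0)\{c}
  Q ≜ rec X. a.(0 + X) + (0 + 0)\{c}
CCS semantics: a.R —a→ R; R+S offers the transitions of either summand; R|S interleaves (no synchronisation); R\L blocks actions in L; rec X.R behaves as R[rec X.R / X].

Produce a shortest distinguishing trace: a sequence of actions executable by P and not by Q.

LTS(P): 2 reachable states
  s0 = rec X. c.(0 + X) + (0 + 0)\{c} | =c=> s1
  s1 = 0 + (rec X. c.(0 + X) + (0 + 0)\{c}) | =c=> s1
LTS(Q): 2 reachable states
  t0 = rec X. a.(0 + X) + (0 + 0)\{c} | =a=> t1
  t1 = 0 + (rec X. a.(0 + X) + (0 + 0)\{c}) | =a=> t1
Executing c from P (initial set {s0}):
  [1] c ⇒ {s1}
  ✓ P
Executing c from Q (initial set {t0}):
  [1] c ⇒ ∅ (Q stuck)

c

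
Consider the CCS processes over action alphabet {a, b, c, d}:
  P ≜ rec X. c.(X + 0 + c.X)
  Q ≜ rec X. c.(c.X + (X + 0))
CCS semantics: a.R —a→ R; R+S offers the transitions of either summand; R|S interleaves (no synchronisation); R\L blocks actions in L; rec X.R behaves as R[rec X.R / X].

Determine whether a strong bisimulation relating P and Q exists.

P ~ Q

Reachable graph of P (2 states):
  p0 = rec X. c.(X + 0 + c.X) :: —c→ p1
  p1 = (rec X. c.(X + 0 + c.X)) + 0 + c.(rec X. c.(X + 0 + c.X)) :: —c→ p0, —c→ p1
Reachable graph of Q (2 states):
  q0 = rec X. c.(c.X + (X + 0)) :: —c→ q1
  q1 = c.(rec X. c.(c.X + (X + 0))) + ((rec X. c.(c.X + (X + 0))) + 0) :: —c→ q0, —c→ q1
Bisimilarity quotient blocks:
  B0 = {p0, p1, q0, q1}
p0 ∈ B0, q0 ∈ B0 → same block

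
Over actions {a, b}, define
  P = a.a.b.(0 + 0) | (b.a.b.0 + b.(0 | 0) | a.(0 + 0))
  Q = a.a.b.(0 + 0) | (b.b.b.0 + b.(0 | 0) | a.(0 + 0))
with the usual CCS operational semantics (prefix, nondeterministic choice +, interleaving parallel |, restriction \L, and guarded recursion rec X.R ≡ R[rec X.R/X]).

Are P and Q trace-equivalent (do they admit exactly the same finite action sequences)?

LTS(P): 28 reachable states
  p0 = a.a.b.(0 + 0) | (b.a.b.0 + b.(0 | 0) | a.(0 + 0)) → —a→ p1, —a→ p2, —b→ p3, —b→ p4
  p1 = a.a.b.(0 + 0) | (b.(0 | 0) | (0 + 0)) → —a→ p5, —b→ p6
  p2 = a.b.(0 + 0) | (b.a.b.0 + b.(0 | 0) | a.(0 + 0)) → —a→ p5, —a→ p7, —b→ p8, —b→ p9
  p3 = a.a.b.(0 + 0) | (0 | 0 | a.(0 + 0)) → —a→ p6, —a→ p8
  p4 = a.a.b.(0 + 0) | a.b.0 → —a→ p10, —a→ p9
  p5 = a.b.(0 + 0) | (b.(0 | 0) | (0 + 0)) → —a→ p11, —b→ p12
  p6 = a.a.b.(0 + 0) | (0 | 0 | (0 + 0)) → —a→ p12
  p7 = b.(0 + 0) | (b.a.b.0 + b.(0 | 0) | a.(0 + 0)) → —a→ p11, —b→ p13, —b→ p14, —b→ p15
  p8 = a.b.(0 + 0) | (0 | 0 | a.(0 + 0)) → —a→ p12, —a→ p14
  p9 = a.b.(0 + 0) | a.b.0 → —a→ p15, —a→ p16
  p10 = a.a.b.(0 + 0) | b.0 → —a→ p16, —b→ p17
  p11 = b.(0 + 0) | (b.(0 | 0) | (0 + 0)) → —b→ p18, —b→ p19
  p12 = a.b.(0 + 0) | (0 | 0 | (0 + 0)) → —a→ p19
  p13 = (0 + 0) | (b.a.b.0 + b.(0 | 0) | a.(0 + 0)) → —a→ p18, —b→ p20, —b→ p21
  p14 = b.(0 + 0) | (0 | 0 | a.(0 + 0)) → —a→ p19, —b→ p20
  p15 = b.(0 + 0) | a.b.0 → —a→ p22, —b→ p21
  p16 = a.b.(0 + 0) | b.0 → —a→ p22, —b→ p23
  p17 = a.a.b.(0 + 0) | 0 → —a→ p23
  p18 = (0 + 0) | (b.(0 | 0) | (0 + 0)) → —b→ p24
  p19 = b.(0 + 0) | (0 | 0 | (0 + 0)) → —b→ p24
  p20 = (0 + 0) | (0 | 0 | a.(0 + 0)) → —a→ p24
  p21 = (0 + 0) | a.b.0 → —a→ p25
  p22 = b.(0 + 0) | b.0 → —b→ p25, —b→ p26
  p23 = a.b.(0 + 0) | 0 → —a→ p26
  p24 = (0 + 0) | (0 | 0 | (0 + 0)) → ∅
  p25 = (0 + 0) | b.0 → —b→ p27
  p26 = b.(0 + 0) | 0 → —b→ p27
  p27 = (0 + 0) | 0 → ∅
LTS(Q): 28 reachable states
  q0 = a.a.b.(0 + 0) | (b.b.b.0 + b.(0 | 0) | a.(0 + 0)) → —a→ q1, —a→ q2, —b→ q3, —b→ q4
  q1 = a.a.b.(0 + 0) | (b.(0 | 0) | (0 + 0)) → —a→ q5, —b→ q6
  q2 = a.b.(0 + 0) | (b.b.b.0 + b.(0 | 0) | a.(0 + 0)) → —a→ q5, —a→ q7, —b→ q8, —b→ q9
  q3 = a.a.b.(0 + 0) | (0 | 0 | a.(0 + 0)) → —a→ q6, —a→ q8
  q4 = a.a.b.(0 + 0) | b.b.0 → —a→ q9, —b→ q10
  q5 = a.b.(0 + 0) | (b.(0 | 0) | (0 + 0)) → —a→ q11, —b→ q12
  q6 = a.a.b.(0 + 0) | (0 | 0 | (0 + 0)) → —a→ q12
  q7 = b.(0 + 0) | (b.b.b.0 + b.(0 | 0) | a.(0 + 0)) → —a→ q11, —b→ q13, —b→ q14, —b→ q15
  q8 = a.b.(0 + 0) | (0 | 0 | a.(0 + 0)) → —a→ q12, —a→ q14
  q9 = a.b.(0 + 0) | b.b.0 → —a→ q15, —b→ q16
  q10 = a.a.b.(0 + 0) | b.0 → —a→ q16, —b→ q17
  q11 = b.(0 + 0) | (b.(0 | 0) | (0 + 0)) → —b→ q18, —b→ q19
  q12 = a.b.(0 + 0) | (0 | 0 | (0 + 0)) → —a→ q19
  q13 = (0 + 0) | (b.b.b.0 + b.(0 | 0) | a.(0 + 0)) → —a→ q18, —b→ q20, —b→ q21
  q14 = b.(0 + 0) | (0 | 0 | a.(0 + 0)) → —a→ q19, —b→ q20
  q15 = b.(0 + 0) | b.b.0 → —b→ q21, —b→ q22
  q16 = a.b.(0 + 0) | b.0 → —a→ q22, —b→ q23
  q17 = a.a.b.(0 + 0) | 0 → —a→ q23
  q18 = (0 + 0) | (b.(0 | 0) | (0 + 0)) → —b→ q24
  q19 = b.(0 + 0) | (0 | 0 | (0 + 0)) → —b→ q24
  q20 = (0 + 0) | (0 | 0 | a.(0 + 0)) → —a→ q24
  q21 = (0 + 0) | b.b.0 → —b→ q25
  q22 = b.(0 + 0) | b.0 → —b→ q25, —b→ q26
  q23 = a.b.(0 + 0) | 0 → —a→ q26
  q24 = (0 + 0) | (0 | 0 | (0 + 0)) → ∅
  q25 = (0 + 0) | b.0 → —b→ q27
  q26 = b.(0 + 0) | 0 → —b→ q27
  q27 = (0 + 0) | 0 → ∅
Executing babaa from P (initial set {p0}):
  [1] b ⇒ {p3, p4}
  [2] a ⇒ {p10, p6, p8, p9}
  [3] b ⇒ {p17}
  [4] a ⇒ {p23}
  [5] a ⇒ {p26}
  — P admits the full trace.
Executing babaa from Q (initial set {q0}):
  [1] b ⇒ {q3, q4}
  [2] a ⇒ {q6, q8, q9}
  [3] b ⇒ {q16}
  [4] a ⇒ {q22}
  [5] a ⇒ ∅ (Q stuck)

trace-distinct — witness ⟨babaa⟩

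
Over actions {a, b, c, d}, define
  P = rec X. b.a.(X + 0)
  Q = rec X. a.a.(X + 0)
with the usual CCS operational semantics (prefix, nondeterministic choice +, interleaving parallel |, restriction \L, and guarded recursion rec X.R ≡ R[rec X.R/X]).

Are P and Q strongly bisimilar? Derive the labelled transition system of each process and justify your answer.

NO

P's transition system — 3 states:
  s0 = rec X. b.a.(X + 0) → ··b··> s1
  s1 = a.((rec X. b.a.(X + 0)) + 0) → ··a··> s2
  s2 = (rec X. b.a.(X + 0)) + 0 → ··b··> s1
Q's transition system — 3 states:
  t0 = rec X. a.a.(X + 0) → ··a··> t1
  t1 = a.((rec X. a.a.(X + 0)) + 0) → ··a··> t2
  t2 = (rec X. a.a.(X + 0)) + 0 → ··a··> t1
Coarsest stable partition (strong bisimilarity classes):
  B0 = {s0, s2}
  B1 = {s1}
  B2 = {t0, t1, t2}
s0 ∈ B0, t0 ∈ B2 → different blocks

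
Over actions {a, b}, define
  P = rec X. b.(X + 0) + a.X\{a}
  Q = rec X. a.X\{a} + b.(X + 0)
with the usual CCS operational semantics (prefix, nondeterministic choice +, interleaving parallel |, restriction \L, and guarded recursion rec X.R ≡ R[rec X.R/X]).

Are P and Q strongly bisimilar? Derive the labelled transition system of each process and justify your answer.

P's transition system — 4 states:
  m0 = rec X. b.(X + 0) + a.X\{a} has moves -a-> m1, -b-> m2
  m1 = (rec X. b.(X + 0) + a.X\{a})\{a} has moves -b-> m3
  m2 = (rec X. b.(X + 0) + a.X\{a}) + 0 has moves -a-> m1, -b-> m2
  m3 = ((rec X. b.(X + 0) + a.X\{a}) + 0)\{a} has moves -b-> m3
Q's transition system — 4 states:
  n0 = rec X. a.X\{a} + b.(X + 0) has moves -a-> n1, -b-> n2
  n1 = (rec X. a.X\{a} + b.(X + 0))\{a} has moves -b-> n3
  n2 = (rec X. a.X\{a} + b.(X + 0)) + 0 has moves -a-> n1, -b-> n2
  n3 = ((rec X. a.X\{a} + b.(X + 0)) + 0)\{a} has moves -b-> n3
Coarsest stable partition (strong bisimilarity classes):
  B0 = {m0, m2, n0, n2}
  B1 = {m1, m3, n1, n3}
m0 ∈ B0, n0 ∈ B0 → same block

P ~ Q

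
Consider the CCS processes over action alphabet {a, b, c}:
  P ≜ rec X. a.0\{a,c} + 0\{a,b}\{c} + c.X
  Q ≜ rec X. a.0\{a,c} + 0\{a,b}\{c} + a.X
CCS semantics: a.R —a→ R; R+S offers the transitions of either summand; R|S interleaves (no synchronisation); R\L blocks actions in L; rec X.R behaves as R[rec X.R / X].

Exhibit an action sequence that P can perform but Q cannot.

Reachable graph of P (2 states):
  m0 = rec X. a.0\{a,c} + 0\{a,b}\{c} + c.X | —a→ m1, —c→ m0
  m1 = 0\{a,c} | ∅
Reachable graph of Q (2 states):
  n0 = rec X. a.0\{a,c} + 0\{a,b}\{c} + a.X | —a→ n0, —a→ n1
  n1 = 0\{a,c} | ∅
Trace ⟨c⟩ through P, begin at {m0}:
  step 1 (c): {m0}
  ✓ P
Trace ⟨c⟩ through Q, begin at {n0}:
  step 1 (c): no successor for Q

c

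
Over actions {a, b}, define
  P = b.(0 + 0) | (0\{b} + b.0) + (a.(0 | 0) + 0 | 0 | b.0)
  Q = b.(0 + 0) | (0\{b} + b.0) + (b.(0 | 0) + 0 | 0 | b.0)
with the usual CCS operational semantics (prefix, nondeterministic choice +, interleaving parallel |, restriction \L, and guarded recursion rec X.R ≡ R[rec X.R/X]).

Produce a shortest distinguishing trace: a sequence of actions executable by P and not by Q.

a

Reachable graph of P (6 states):
  p0 = b.(0 + 0) | (0\{b} + b.0) + (a.(0 | 0) + 0 | 0 | b.0) :: —a→ p1, —b→ p2, —b→ p3, —b→ p4
  p1 = 0 | 0 :: ∅
  p2 = (0 + 0) | (0\{b} + b.0) :: —b→ p5
  p3 = 0 | 0 | 0 :: ∅
  p4 = b.(0 + 0) | 0 :: —b→ p5
  p5 = (0 + 0) | 0 :: ∅
Reachable graph of Q (6 states):
  q0 = b.(0 + 0) | (0\{b} + b.0) + (b.(0 | 0) + 0 | 0 | b.0) :: —b→ q1, —b→ q2, —b→ q3, —b→ q4
  q1 = (0 + 0) | (0\{b} + b.0) :: —b→ q5
  q2 = 0 | 0 :: ∅
  q3 = 0 | 0 | 0 :: ∅
  q4 = b.(0 + 0) | 0 :: —b→ q5
  q5 = (0 + 0) | 0 :: ∅
Trace ⟨a⟩ through P, begin at {p0}:
  after a @ step 1: {p1}
  ✓ P
Trace ⟨a⟩ through Q, begin at {q0}:
  after a @ step 1: ∅ (Q stuck)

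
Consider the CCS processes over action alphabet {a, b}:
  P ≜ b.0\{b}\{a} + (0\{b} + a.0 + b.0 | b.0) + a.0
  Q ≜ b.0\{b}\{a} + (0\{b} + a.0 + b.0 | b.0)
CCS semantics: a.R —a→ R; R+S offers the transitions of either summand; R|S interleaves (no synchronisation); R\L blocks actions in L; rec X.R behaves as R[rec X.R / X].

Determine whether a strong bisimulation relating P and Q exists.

Reachable graph of P (6 states):
  m0 = b.0\{b}\{a} + (0\{b} + a.0 + b.0 | b.0) + a.0 :: -a-> m1, -b-> m2, -b-> m3, -b-> m4
  m1 = 0 :: (no moves)
  m2 = 0 | b.0 :: -b-> m5
  m3 = 0\{b}\{a} :: (no moves)
  m4 = b.0 | 0 :: -b-> m5
  m5 = 0 | 0 :: (no moves)
Reachable graph of Q (6 states):
  n0 = b.0\{b}\{a} + (0\{b} + a.0 + b.0 | b.0) :: -a-> n1, -b-> n2, -b-> n3, -b-> n4
  n1 = 0 :: (no moves)
  n2 = 0 | b.0 :: -b-> n5
  n3 = 0\{b}\{a} :: (no moves)
  n4 = b.0 | 0 :: -b-> n5
  n5 = 0 | 0 :: (no moves)
Bisimilarity quotient blocks:
  B0 = {m0, n0}
  B1 = {m2, m4, n2, n4}
  B2 = {m1, m3, m5, n1, n3, n5}
m0 ∈ B0, n0 ∈ B0 → same block

bisimilar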